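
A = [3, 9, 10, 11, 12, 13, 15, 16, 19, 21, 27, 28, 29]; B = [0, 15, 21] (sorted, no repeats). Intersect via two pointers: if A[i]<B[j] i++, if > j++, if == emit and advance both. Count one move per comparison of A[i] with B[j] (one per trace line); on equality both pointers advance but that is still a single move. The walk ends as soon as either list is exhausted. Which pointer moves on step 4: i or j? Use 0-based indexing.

i

i=0 j=0: 3>0, j++
i=0 j=1: 3<15, i++
i=1 j=1: 9<15, i++
i=2 j=1: 10<15, i++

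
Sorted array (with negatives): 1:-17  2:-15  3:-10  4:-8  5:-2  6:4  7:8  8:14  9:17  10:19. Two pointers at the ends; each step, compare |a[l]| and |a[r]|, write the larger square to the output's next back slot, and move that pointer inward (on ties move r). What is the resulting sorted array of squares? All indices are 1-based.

l=1 r=10: |-17|<=|19| out[10]=361, r--
l=1 r=9: |-17|<=|17| out[9]=289, r--
l=1 r=8: |-17|>|14| out[8]=289, l++
l=2 r=8: |-15|>|14| out[7]=225, l++
l=3 r=8: |-10|<=|14| out[6]=196, r--
l=3 r=7: |-10|>|8| out[5]=100, l++
l=4 r=7: |-8|<=|8| out[4]=64, r--
l=4 r=6: |-8|>|4| out[3]=64, l++
l=5 r=6: |-2|<=|4| out[2]=16, r--
l=5 r=5: |-2|<=|-2| out[1]=4, r--

[4, 16, 64, 64, 100, 196, 225, 289, 289, 361]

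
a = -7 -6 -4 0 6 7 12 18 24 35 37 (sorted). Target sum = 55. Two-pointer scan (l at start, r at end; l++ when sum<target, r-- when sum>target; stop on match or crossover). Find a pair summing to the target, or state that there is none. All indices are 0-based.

l=0 r=10: -7+37=30 <55, l++
l=1 r=10: -6+37=31 <55, l++
l=2 r=10: -4+37=33 <55, l++
l=3 r=10: 0+37=37 <55, l++
l=4 r=10: 6+37=43 <55, l++
l=5 r=10: 7+37=44 <55, l++
l=6 r=10: 12+37=49 <55, l++
l=7 r=10: 18+37=55, found

(18, 37)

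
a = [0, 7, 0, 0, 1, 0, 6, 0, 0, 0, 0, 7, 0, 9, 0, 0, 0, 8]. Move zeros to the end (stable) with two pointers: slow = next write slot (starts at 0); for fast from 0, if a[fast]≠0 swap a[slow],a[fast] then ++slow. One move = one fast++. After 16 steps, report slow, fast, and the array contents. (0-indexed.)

slow=5, fast=16, a=[7, 1, 6, 7, 9, 0, 0, 0, 0, 0, 0, 0, 0, 0, 0, 0, 0, 8]

(s=0,f=0) a[fast]=0 → fast++
(s=0,f=1) a[fast]=7≠0 swap→a[0]=7 → slow++,fast++
(s=1,f=2) a[fast]=0 → fast++
(s=1,f=3) a[fast]=0 → fast++
(s=1,f=4) a[fast]=1≠0 swap→a[1]=1 → slow++,fast++
(s=2,f=5) a[fast]=0 → fast++
(s=2,f=6) a[fast]=6≠0 swap→a[2]=6 → slow++,fast++
(s=3,f=7) a[fast]=0 → fast++
(s=3,f=8) a[fast]=0 → fast++
(s=3,f=9) a[fast]=0 → fast++
(s=3,f=10) a[fast]=0 → fast++
(s=3,f=11) a[fast]=7≠0 swap→a[3]=7 → slow++,fast++
(s=4,f=12) a[fast]=0 → fast++
(s=4,f=13) a[fast]=9≠0 swap→a[4]=9 → slow++,fast++
(s=5,f=14) a[fast]=0 → fast++
(s=5,f=15) a[fast]=0 → fast++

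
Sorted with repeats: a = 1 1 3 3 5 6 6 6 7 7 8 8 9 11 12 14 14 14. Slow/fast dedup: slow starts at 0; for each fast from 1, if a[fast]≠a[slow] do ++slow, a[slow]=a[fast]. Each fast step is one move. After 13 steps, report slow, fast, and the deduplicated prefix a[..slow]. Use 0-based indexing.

slow=7, fast=14, prefix=[1, 3, 5, 6, 7, 8, 9, 11]

slow=0 fast=1: a[fast]=1=a[slow] dup, fast++
slow=0 fast=2: a[fast]=3≠a[slow]=1 write a[1]=3, slow++,fast++
slow=1 fast=3: a[fast]=3=a[slow] dup, fast++
slow=1 fast=4: a[fast]=5≠a[slow]=3 write a[2]=5, slow++,fast++
slow=2 fast=5: a[fast]=6≠a[slow]=5 write a[3]=6, slow++,fast++
slow=3 fast=6: a[fast]=6=a[slow] dup, fast++
slow=3 fast=7: a[fast]=6=a[slow] dup, fast++
slow=3 fast=8: a[fast]=7≠a[slow]=6 write a[4]=7, slow++,fast++
slow=4 fast=9: a[fast]=7=a[slow] dup, fast++
slow=4 fast=10: a[fast]=8≠a[slow]=7 write a[5]=8, slow++,fast++
slow=5 fast=11: a[fast]=8=a[slow] dup, fast++
slow=5 fast=12: a[fast]=9≠a[slow]=8 write a[6]=9, slow++,fast++
slow=6 fast=13: a[fast]=11≠a[slow]=9 write a[7]=11, slow++,fast++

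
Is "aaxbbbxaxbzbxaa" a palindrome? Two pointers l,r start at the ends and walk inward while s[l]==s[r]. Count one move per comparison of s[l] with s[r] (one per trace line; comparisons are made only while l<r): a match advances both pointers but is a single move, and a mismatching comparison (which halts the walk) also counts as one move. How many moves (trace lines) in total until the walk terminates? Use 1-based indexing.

5 moves

l=1 r=15: 'a'=='a', l++,r--
l=2 r=14: 'a'=='a', l++,r--
l=3 r=13: 'x'=='x', l++,r--
l=4 r=12: 'b'=='b', l++,r--
l=5 r=11: 'b'!='z', stop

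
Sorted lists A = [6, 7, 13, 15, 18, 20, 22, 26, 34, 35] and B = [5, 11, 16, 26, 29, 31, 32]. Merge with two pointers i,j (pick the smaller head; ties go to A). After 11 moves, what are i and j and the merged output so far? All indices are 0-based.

i=0 j=0: A[i]=6>B[j]=5 take 5, j++
i=0 j=1: A[i]=6<=B[j]=11 take 6, i++
i=1 j=1: A[i]=7<=B[j]=11 take 7, i++
i=2 j=1: A[i]=13>B[j]=11 take 11, j++
i=2 j=2: A[i]=13<=B[j]=16 take 13, i++
i=3 j=2: A[i]=15<=B[j]=16 take 15, i++
i=4 j=2: A[i]=18>B[j]=16 take 16, j++
i=4 j=3: A[i]=18<=B[j]=26 take 18, i++
i=5 j=3: A[i]=20<=B[j]=26 take 20, i++
i=6 j=3: A[i]=22<=B[j]=26 take 22, i++
i=7 j=3: A[i]=26<=B[j]=26 take 26, i++

i=8, j=3, merged so far=[5, 6, 7, 11, 13, 15, 16, 18, 20, 22, 26]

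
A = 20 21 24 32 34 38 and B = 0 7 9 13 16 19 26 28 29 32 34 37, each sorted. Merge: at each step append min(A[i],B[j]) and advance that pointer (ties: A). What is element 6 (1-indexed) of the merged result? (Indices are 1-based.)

merged[6] = 19

i=1 j=1: A[i]=20>B[j]=0 take 0, j++
i=1 j=2: A[i]=20>B[j]=7 take 7, j++
i=1 j=3: A[i]=20>B[j]=9 take 9, j++
i=1 j=4: A[i]=20>B[j]=13 take 13, j++
i=1 j=5: A[i]=20>B[j]=16 take 16, j++
i=1 j=6: A[i]=20>B[j]=19 take 19, j++
i=1 j=7: A[i]=20<=B[j]=26 take 20, i++
i=2 j=7: A[i]=21<=B[j]=26 take 21, i++
i=3 j=7: A[i]=24<=B[j]=26 take 24, i++
i=4 j=7: A[i]=32>B[j]=26 take 26, j++
i=4 j=8: A[i]=32>B[j]=28 take 28, j++
i=4 j=9: A[i]=32>B[j]=29 take 29, j++
i=4 j=10: A[i]=32<=B[j]=32 take 32, i++
i=5 j=10: A[i]=34>B[j]=32 take 32, j++
i=5 j=11: A[i]=34<=B[j]=34 take 34, i++
i=6 j=11: A[i]=38>B[j]=34 take 34, j++
i=6 j=12: A[i]=38>B[j]=37 take 37, j++
i=6 j=13: B done, take A[i]=38, i++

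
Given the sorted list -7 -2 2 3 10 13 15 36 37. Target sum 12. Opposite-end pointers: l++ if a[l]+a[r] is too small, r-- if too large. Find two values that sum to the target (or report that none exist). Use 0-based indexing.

l=0 r=8: -7+37=30 >12, r--
l=0 r=7: -7+36=29 >12, r--
l=0 r=6: -7+15=8 <12, l++
l=1 r=6: -2+15=13 >12, r--
l=1 r=5: -2+13=11 <12, l++
l=2 r=5: 2+13=15 >12, r--
l=2 r=4: 2+10=12, found

(2, 10)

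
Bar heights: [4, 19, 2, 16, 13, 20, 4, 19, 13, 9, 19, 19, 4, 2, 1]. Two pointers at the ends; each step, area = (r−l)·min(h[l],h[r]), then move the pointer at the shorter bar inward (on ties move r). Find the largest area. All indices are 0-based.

max area = 190

l=0 r=14: min(4,1)*14=14 best=14 *, r--
l=0 r=13: min(4,2)*13=26 best=26 *, r--
l=0 r=12: min(4,4)*12=48 best=48 *, r--
l=0 r=11: min(4,19)*11=44 best=48, l++
l=1 r=11: min(19,19)*10=190 best=190 *, r--
l=1 r=10: min(19,19)*9=171 best=190, r--
l=1 r=9: min(19,9)*8=72 best=190, r--
l=1 r=8: min(19,13)*7=91 best=190, r--
l=1 r=7: min(19,19)*6=114 best=190, r--
l=1 r=6: min(19,4)*5=20 best=190, r--
l=1 r=5: min(19,20)*4=76 best=190, l++
l=2 r=5: min(2,20)*3=6 best=190, l++
l=3 r=5: min(16,20)*2=32 best=190, l++
l=4 r=5: min(13,20)*1=13 best=190, l++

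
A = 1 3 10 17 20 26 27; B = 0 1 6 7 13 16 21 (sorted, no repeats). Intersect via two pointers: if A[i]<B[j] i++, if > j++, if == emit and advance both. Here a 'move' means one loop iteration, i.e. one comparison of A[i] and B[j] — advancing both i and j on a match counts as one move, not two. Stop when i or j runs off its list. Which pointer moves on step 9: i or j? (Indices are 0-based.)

[i=0,j=0] 1>0 → j++
[i=0,j=1] 1==1 emit → i++,j++
[i=1,j=2] 3<6 → i++
[i=2,j=2] 10>6 → j++
[i=2,j=3] 10>7 → j++
[i=2,j=4] 10<13 → i++
[i=3,j=4] 17>13 → j++
[i=3,j=5] 17>16 → j++
[i=3,j=6] 17<21 → i++

i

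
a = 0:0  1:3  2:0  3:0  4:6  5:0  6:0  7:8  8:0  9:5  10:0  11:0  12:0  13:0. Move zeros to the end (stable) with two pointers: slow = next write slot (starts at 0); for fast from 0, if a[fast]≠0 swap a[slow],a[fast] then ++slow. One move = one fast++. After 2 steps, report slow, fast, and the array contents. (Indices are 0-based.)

slow=1, fast=2, a=[3, 0, 0, 0, 6, 0, 0, 8, 0, 5, 0, 0, 0, 0]

(s=0,f=0) a[fast]=0 → fast++
(s=0,f=1) a[fast]=3≠0 swap→a[0]=3 → slow++,fast++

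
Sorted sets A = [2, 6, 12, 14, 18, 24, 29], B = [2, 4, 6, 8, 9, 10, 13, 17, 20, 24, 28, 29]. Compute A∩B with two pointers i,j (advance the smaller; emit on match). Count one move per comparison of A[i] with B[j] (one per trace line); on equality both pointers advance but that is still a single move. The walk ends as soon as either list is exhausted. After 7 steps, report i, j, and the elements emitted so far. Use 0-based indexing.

i=0 j=0: 2==2 emit, i++,j++
i=1 j=1: 6>4, j++
i=1 j=2: 6==6 emit, i++,j++
i=2 j=3: 12>8, j++
i=2 j=4: 12>9, j++
i=2 j=5: 12>10, j++
i=2 j=6: 12<13, i++

i=3, j=6, emitted=[2, 6]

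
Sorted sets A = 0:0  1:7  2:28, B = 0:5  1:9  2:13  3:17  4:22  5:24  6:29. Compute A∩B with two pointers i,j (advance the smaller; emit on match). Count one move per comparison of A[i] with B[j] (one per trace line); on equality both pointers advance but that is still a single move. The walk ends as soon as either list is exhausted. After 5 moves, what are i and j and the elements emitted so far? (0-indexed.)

[i=0,j=0] 0<5 → i++
[i=1,j=0] 7>5 → j++
[i=1,j=1] 7<9 → i++
[i=2,j=1] 28>9 → j++
[i=2,j=2] 28>13 → j++

i=2, j=3, emitted=[]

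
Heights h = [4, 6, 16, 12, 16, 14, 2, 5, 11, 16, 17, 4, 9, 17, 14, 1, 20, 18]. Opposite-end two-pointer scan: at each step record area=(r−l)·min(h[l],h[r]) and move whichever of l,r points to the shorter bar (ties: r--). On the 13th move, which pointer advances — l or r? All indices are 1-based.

[1,18] min(4,18)*17=68 best=68 * → l++
[2,18] min(6,18)*16=96 best=96 * → l++
[3,18] min(16,18)*15=240 best=240 * → l++
[4,18] min(12,18)*14=168 best=240 → l++
[5,18] min(16,18)*13=208 best=240 → l++
[6,18] min(14,18)*12=168 best=240 → l++
[7,18] min(2,18)*11=22 best=240 → l++
[8,18] min(5,18)*10=50 best=240 → l++
[9,18] min(11,18)*9=99 best=240 → l++
[10,18] min(16,18)*8=128 best=240 → l++
[11,18] min(17,18)*7=119 best=240 → l++
[12,18] min(4,18)*6=24 best=240 → l++
[13,18] min(9,18)*5=45 best=240 → l++

l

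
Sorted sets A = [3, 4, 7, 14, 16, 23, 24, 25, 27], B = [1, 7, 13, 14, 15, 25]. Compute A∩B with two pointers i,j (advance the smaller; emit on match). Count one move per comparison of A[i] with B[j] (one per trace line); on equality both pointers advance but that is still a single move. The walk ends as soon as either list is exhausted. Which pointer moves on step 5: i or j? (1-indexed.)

i=1 j=1: 3>1, j++
i=1 j=2: 3<7, i++
i=2 j=2: 4<7, i++
i=3 j=2: 7==7 emit, i++,j++
i=4 j=3: 14>13, j++

j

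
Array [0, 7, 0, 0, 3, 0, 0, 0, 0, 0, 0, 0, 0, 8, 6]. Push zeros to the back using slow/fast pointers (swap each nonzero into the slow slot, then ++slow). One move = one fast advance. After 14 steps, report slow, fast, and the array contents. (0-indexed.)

(s=0,f=0) a[fast]=0 → fast++
(s=0,f=1) a[fast]=7≠0 swap→a[0]=7 → slow++,fast++
(s=1,f=2) a[fast]=0 → fast++
(s=1,f=3) a[fast]=0 → fast++
(s=1,f=4) a[fast]=3≠0 swap→a[1]=3 → slow++,fast++
(s=2,f=5) a[fast]=0 → fast++
(s=2,f=6) a[fast]=0 → fast++
(s=2,f=7) a[fast]=0 → fast++
(s=2,f=8) a[fast]=0 → fast++
(s=2,f=9) a[fast]=0 → fast++
(s=2,f=10) a[fast]=0 → fast++
(s=2,f=11) a[fast]=0 → fast++
(s=2,f=12) a[fast]=0 → fast++
(s=2,f=13) a[fast]=8≠0 swap→a[2]=8 → slow++,fast++

slow=3, fast=14, a=[7, 3, 8, 0, 0, 0, 0, 0, 0, 0, 0, 0, 0, 0, 6]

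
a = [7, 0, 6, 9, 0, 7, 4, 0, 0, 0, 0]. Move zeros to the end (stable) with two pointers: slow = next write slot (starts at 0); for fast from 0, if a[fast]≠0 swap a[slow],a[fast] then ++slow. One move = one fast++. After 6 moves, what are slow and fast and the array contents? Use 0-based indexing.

slow=4, fast=6, a=[7, 6, 9, 7, 0, 0, 4, 0, 0, 0, 0]

slow=0 fast=0: a[fast]=7≠0 swap→a[0]=7, slow++,fast++
slow=1 fast=1: a[fast]=0, fast++
slow=1 fast=2: a[fast]=6≠0 swap→a[1]=6, slow++,fast++
slow=2 fast=3: a[fast]=9≠0 swap→a[2]=9, slow++,fast++
slow=3 fast=4: a[fast]=0, fast++
slow=3 fast=5: a[fast]=7≠0 swap→a[3]=7, slow++,fast++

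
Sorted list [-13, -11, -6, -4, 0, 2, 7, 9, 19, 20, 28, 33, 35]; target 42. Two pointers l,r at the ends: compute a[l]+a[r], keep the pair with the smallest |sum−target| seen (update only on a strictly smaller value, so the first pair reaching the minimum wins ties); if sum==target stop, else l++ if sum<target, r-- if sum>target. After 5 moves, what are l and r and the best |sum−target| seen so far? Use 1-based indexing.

l=6, r=13, best |Δ|=7

[1,13] -13+35=22 d=20 * → l++
[2,13] -11+35=24 d=18 * → l++
[3,13] -6+35=29 d=13 * → l++
[4,13] -4+35=31 d=11 * → l++
[5,13] 0+35=35 d=7 * → l++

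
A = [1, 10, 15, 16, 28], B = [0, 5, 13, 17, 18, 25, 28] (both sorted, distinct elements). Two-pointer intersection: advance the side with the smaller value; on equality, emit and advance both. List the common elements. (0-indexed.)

i=0 j=0: 1>0, j++
i=0 j=1: 1<5, i++
i=1 j=1: 10>5, j++
i=1 j=2: 10<13, i++
i=2 j=2: 15>13, j++
i=2 j=3: 15<17, i++
i=3 j=3: 16<17, i++
i=4 j=3: 28>17, j++
i=4 j=4: 28>18, j++
i=4 j=5: 28>25, j++
i=4 j=6: 28==28 emit, i++,j++

intersection = [28]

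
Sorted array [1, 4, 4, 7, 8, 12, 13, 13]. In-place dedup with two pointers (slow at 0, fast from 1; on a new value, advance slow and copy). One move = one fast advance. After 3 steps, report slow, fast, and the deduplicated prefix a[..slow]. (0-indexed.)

slow=2, fast=4, prefix=[1, 4, 7]

slow=0 fast=1: a[fast]=4≠a[slow]=1 write a[1]=4, slow++,fast++
slow=1 fast=2: a[fast]=4=a[slow] dup, fast++
slow=1 fast=3: a[fast]=7≠a[slow]=4 write a[2]=7, slow++,fast++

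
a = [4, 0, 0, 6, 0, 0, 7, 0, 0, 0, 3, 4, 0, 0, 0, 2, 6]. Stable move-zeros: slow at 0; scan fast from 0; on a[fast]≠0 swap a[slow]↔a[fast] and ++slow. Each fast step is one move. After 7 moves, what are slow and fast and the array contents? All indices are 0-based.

slow=3, fast=7, a=[4, 6, 7, 0, 0, 0, 0, 0, 0, 0, 3, 4, 0, 0, 0, 2, 6]

slow=0 fast=0: a[fast]=4≠0 swap→a[0]=4, slow++,fast++
slow=1 fast=1: a[fast]=0, fast++
slow=1 fast=2: a[fast]=0, fast++
slow=1 fast=3: a[fast]=6≠0 swap→a[1]=6, slow++,fast++
slow=2 fast=4: a[fast]=0, fast++
slow=2 fast=5: a[fast]=0, fast++
slow=2 fast=6: a[fast]=7≠0 swap→a[2]=7, slow++,fast++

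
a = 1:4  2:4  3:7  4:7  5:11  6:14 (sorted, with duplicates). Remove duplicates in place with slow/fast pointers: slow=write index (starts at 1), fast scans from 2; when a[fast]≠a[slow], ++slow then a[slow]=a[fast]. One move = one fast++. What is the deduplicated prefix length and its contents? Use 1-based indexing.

(s=1,f=2) a[fast]=4=a[slow] dup → fast++
(s=1,f=3) a[fast]=7≠a[slow]=4 write a[2]=7 → slow++,fast++
(s=2,f=4) a[fast]=7=a[slow] dup → fast++
(s=2,f=5) a[fast]=11≠a[slow]=7 write a[3]=11 → slow++,fast++
(s=3,f=6) a[fast]=14≠a[slow]=11 write a[4]=14 → slow++,fast++

length 4; prefix = [4, 7, 11, 14]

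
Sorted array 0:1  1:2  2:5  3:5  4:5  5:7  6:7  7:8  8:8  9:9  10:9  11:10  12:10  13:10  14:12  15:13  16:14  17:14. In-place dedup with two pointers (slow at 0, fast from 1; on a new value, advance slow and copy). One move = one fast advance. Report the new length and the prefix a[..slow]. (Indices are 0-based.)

slow=0 fast=1: a[fast]=2≠a[slow]=1 write a[1]=2, slow++,fast++
slow=1 fast=2: a[fast]=5≠a[slow]=2 write a[2]=5, slow++,fast++
slow=2 fast=3: a[fast]=5=a[slow] dup, fast++
slow=2 fast=4: a[fast]=5=a[slow] dup, fast++
slow=2 fast=5: a[fast]=7≠a[slow]=5 write a[3]=7, slow++,fast++
slow=3 fast=6: a[fast]=7=a[slow] dup, fast++
slow=3 fast=7: a[fast]=8≠a[slow]=7 write a[4]=8, slow++,fast++
slow=4 fast=8: a[fast]=8=a[slow] dup, fast++
slow=4 fast=9: a[fast]=9≠a[slow]=8 write a[5]=9, slow++,fast++
slow=5 fast=10: a[fast]=9=a[slow] dup, fast++
slow=5 fast=11: a[fast]=10≠a[slow]=9 write a[6]=10, slow++,fast++
slow=6 fast=12: a[fast]=10=a[slow] dup, fast++
slow=6 fast=13: a[fast]=10=a[slow] dup, fast++
slow=6 fast=14: a[fast]=12≠a[slow]=10 write a[7]=12, slow++,fast++
slow=7 fast=15: a[fast]=13≠a[slow]=12 write a[8]=13, slow++,fast++
slow=8 fast=16: a[fast]=14≠a[slow]=13 write a[9]=14, slow++,fast++
slow=9 fast=17: a[fast]=14=a[slow] dup, fast++

length 10; prefix = [1, 2, 5, 7, 8, 9, 10, 12, 13, 14]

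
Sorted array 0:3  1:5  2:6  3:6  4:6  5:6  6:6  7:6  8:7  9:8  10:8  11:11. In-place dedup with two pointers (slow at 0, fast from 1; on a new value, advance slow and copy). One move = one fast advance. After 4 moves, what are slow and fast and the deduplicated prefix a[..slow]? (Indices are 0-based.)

slow=2, fast=5, prefix=[3, 5, 6]

slow=0 fast=1: a[fast]=5≠a[slow]=3 write a[1]=5, slow++,fast++
slow=1 fast=2: a[fast]=6≠a[slow]=5 write a[2]=6, slow++,fast++
slow=2 fast=3: a[fast]=6=a[slow] dup, fast++
slow=2 fast=4: a[fast]=6=a[slow] dup, fast++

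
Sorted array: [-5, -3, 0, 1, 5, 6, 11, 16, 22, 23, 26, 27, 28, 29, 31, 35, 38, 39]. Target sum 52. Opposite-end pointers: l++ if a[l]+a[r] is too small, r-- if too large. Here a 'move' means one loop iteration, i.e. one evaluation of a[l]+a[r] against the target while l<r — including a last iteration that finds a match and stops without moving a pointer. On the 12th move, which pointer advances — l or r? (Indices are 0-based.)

r

l=0 r=17: -5+39=34 <52, l++
l=1 r=17: -3+39=36 <52, l++
l=2 r=17: 0+39=39 <52, l++
l=3 r=17: 1+39=40 <52, l++
l=4 r=17: 5+39=44 <52, l++
l=5 r=17: 6+39=45 <52, l++
l=6 r=17: 11+39=50 <52, l++
l=7 r=17: 16+39=55 >52, r--
l=7 r=16: 16+38=54 >52, r--
l=7 r=15: 16+35=51 <52, l++
l=8 r=15: 22+35=57 >52, r--
l=8 r=14: 22+31=53 >52, r--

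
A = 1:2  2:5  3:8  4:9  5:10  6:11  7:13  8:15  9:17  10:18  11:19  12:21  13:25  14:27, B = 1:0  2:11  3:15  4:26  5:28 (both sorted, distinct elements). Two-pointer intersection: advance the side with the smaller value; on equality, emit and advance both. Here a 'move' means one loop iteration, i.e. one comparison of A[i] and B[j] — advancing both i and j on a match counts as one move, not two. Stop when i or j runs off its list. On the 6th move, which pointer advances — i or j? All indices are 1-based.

i

[i=1,j=1] 2>0 → j++
[i=1,j=2] 2<11 → i++
[i=2,j=2] 5<11 → i++
[i=3,j=2] 8<11 → i++
[i=4,j=2] 9<11 → i++
[i=5,j=2] 10<11 → i++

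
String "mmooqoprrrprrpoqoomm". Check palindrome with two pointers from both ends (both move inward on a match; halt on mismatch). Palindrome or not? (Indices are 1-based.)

not a palindrome (mismatch at 10,11)

[1,20] 'm'=='m' → l++,r--
[2,19] 'm'=='m' → l++,r--
[3,18] 'o'=='o' → l++,r--
[4,17] 'o'=='o' → l++,r--
[5,16] 'q'=='q' → l++,r--
[6,15] 'o'=='o' → l++,r--
[7,14] 'p'=='p' → l++,r--
[8,13] 'r'=='r' → l++,r--
[9,12] 'r'=='r' → l++,r--
[10,11] 'r'!='p' → stop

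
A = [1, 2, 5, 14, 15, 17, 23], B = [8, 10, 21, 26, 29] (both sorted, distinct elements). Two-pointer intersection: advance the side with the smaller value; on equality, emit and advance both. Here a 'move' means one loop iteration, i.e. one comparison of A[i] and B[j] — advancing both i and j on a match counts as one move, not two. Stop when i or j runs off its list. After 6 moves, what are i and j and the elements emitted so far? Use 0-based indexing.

i=0 j=0: 1<8, i++
i=1 j=0: 2<8, i++
i=2 j=0: 5<8, i++
i=3 j=0: 14>8, j++
i=3 j=1: 14>10, j++
i=3 j=2: 14<21, i++

i=4, j=2, emitted=[]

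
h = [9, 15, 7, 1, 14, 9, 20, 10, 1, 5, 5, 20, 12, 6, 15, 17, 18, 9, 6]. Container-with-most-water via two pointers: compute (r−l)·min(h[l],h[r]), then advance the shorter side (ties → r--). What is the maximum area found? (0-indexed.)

[0,18] min(9,6)*18=108 best=108 * → r--
[0,17] min(9,9)*17=153 best=153 * → r--
[0,16] min(9,18)*16=144 best=153 → l++
[1,16] min(15,18)*15=225 best=225 * → l++
[2,16] min(7,18)*14=98 best=225 → l++
[3,16] min(1,18)*13=13 best=225 → l++
[4,16] min(14,18)*12=168 best=225 → l++
[5,16] min(9,18)*11=99 best=225 → l++
[6,16] min(20,18)*10=180 best=225 → r--
[6,15] min(20,17)*9=153 best=225 → r--
[6,14] min(20,15)*8=120 best=225 → r--
[6,13] min(20,6)*7=42 best=225 → r--
[6,12] min(20,12)*6=72 best=225 → r--
[6,11] min(20,20)*5=100 best=225 → r--
[6,10] min(20,5)*4=20 best=225 → r--
[6,9] min(20,5)*3=15 best=225 → r--
[6,8] min(20,1)*2=2 best=225 → r--
[6,7] min(20,10)*1=10 best=225 → r--

max area = 225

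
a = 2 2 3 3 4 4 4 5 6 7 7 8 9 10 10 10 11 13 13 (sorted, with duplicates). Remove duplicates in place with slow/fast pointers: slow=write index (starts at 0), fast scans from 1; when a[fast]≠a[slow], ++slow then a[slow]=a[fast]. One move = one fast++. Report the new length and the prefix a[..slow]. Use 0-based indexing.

length 11; prefix = [2, 3, 4, 5, 6, 7, 8, 9, 10, 11, 13]

slow=0 fast=1: a[fast]=2=a[slow] dup, fast++
slow=0 fast=2: a[fast]=3≠a[slow]=2 write a[1]=3, slow++,fast++
slow=1 fast=3: a[fast]=3=a[slow] dup, fast++
slow=1 fast=4: a[fast]=4≠a[slow]=3 write a[2]=4, slow++,fast++
slow=2 fast=5: a[fast]=4=a[slow] dup, fast++
slow=2 fast=6: a[fast]=4=a[slow] dup, fast++
slow=2 fast=7: a[fast]=5≠a[slow]=4 write a[3]=5, slow++,fast++
slow=3 fast=8: a[fast]=6≠a[slow]=5 write a[4]=6, slow++,fast++
slow=4 fast=9: a[fast]=7≠a[slow]=6 write a[5]=7, slow++,fast++
slow=5 fast=10: a[fast]=7=a[slow] dup, fast++
slow=5 fast=11: a[fast]=8≠a[slow]=7 write a[6]=8, slow++,fast++
slow=6 fast=12: a[fast]=9≠a[slow]=8 write a[7]=9, slow++,fast++
slow=7 fast=13: a[fast]=10≠a[slow]=9 write a[8]=10, slow++,fast++
slow=8 fast=14: a[fast]=10=a[slow] dup, fast++
slow=8 fast=15: a[fast]=10=a[slow] dup, fast++
slow=8 fast=16: a[fast]=11≠a[slow]=10 write a[9]=11, slow++,fast++
slow=9 fast=17: a[fast]=13≠a[slow]=11 write a[10]=13, slow++,fast++
slow=10 fast=18: a[fast]=13=a[slow] dup, fast++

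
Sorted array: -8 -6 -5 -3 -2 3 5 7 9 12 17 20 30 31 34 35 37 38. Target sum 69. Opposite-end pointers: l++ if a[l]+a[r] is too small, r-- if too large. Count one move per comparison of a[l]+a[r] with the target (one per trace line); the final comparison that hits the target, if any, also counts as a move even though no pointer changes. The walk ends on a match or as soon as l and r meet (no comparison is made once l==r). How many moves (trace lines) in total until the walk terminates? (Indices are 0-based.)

14 moves

l=0 r=17: -8+38=30 <69, l++
l=1 r=17: -6+38=32 <69, l++
l=2 r=17: -5+38=33 <69, l++
l=3 r=17: -3+38=35 <69, l++
l=4 r=17: -2+38=36 <69, l++
l=5 r=17: 3+38=41 <69, l++
l=6 r=17: 5+38=43 <69, l++
l=7 r=17: 7+38=45 <69, l++
l=8 r=17: 9+38=47 <69, l++
l=9 r=17: 12+38=50 <69, l++
l=10 r=17: 17+38=55 <69, l++
l=11 r=17: 20+38=58 <69, l++
l=12 r=17: 30+38=68 <69, l++
l=13 r=17: 31+38=69, found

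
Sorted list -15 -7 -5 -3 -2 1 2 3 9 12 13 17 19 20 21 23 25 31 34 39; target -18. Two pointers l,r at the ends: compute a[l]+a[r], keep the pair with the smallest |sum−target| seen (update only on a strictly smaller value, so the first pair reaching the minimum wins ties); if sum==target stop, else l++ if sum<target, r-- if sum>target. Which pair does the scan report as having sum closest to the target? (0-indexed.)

pair (-15, -3) with sum -18 (|Δ|=0)

[0,19] -15+39=24 d=42 * → r--
[0,18] -15+34=19 d=37 * → r--
[0,17] -15+31=16 d=34 * → r--
[0,16] -15+25=10 d=28 * → r--
[0,15] -15+23=8 d=26 * → r--
[0,14] -15+21=6 d=24 * → r--
[0,13] -15+20=5 d=23 * → r--
[0,12] -15+19=4 d=22 * → r--
[0,11] -15+17=2 d=20 * → r--
[0,10] -15+13=-2 d=16 * → r--
[0,9] -15+12=-3 d=15 * → r--
[0,8] -15+9=-6 d=12 * → r--
[0,7] -15+3=-12 d=6 * → r--
[0,6] -15+2=-13 d=5 * → r--
[0,5] -15+1=-14 d=4 * → r--
[0,4] -15+-2=-17 d=1 * → r--
[0,3] -15+-3=-18 d=0 * → stop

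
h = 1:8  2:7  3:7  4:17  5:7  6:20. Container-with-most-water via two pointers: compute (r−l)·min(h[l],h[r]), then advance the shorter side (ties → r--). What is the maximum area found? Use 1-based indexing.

l=1 r=6: min(8,20)*5=40 best=40 *, l++
l=2 r=6: min(7,20)*4=28 best=40, l++
l=3 r=6: min(7,20)*3=21 best=40, l++
l=4 r=6: min(17,20)*2=34 best=40, l++
l=5 r=6: min(7,20)*1=7 best=40, l++

max area = 40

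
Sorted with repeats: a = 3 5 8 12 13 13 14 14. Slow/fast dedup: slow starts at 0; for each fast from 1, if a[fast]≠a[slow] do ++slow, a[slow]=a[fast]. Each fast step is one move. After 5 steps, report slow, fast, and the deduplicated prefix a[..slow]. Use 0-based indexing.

(s=0,f=1) a[fast]=5≠a[slow]=3 write a[1]=5 → slow++,fast++
(s=1,f=2) a[fast]=8≠a[slow]=5 write a[2]=8 → slow++,fast++
(s=2,f=3) a[fast]=12≠a[slow]=8 write a[3]=12 → slow++,fast++
(s=3,f=4) a[fast]=13≠a[slow]=12 write a[4]=13 → slow++,fast++
(s=4,f=5) a[fast]=13=a[slow] dup → fast++

slow=4, fast=6, prefix=[3, 5, 8, 12, 13]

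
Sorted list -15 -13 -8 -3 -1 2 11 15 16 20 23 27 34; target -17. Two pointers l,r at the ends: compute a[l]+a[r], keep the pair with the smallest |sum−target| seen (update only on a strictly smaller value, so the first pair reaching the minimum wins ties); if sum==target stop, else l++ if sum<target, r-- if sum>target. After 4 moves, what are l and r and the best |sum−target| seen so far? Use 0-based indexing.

l=0, r=8, best |Δ|=22

[0,12] -15+34=19 d=36 * → r--
[0,11] -15+27=12 d=29 * → r--
[0,10] -15+23=8 d=25 * → r--
[0,9] -15+20=5 d=22 * → r--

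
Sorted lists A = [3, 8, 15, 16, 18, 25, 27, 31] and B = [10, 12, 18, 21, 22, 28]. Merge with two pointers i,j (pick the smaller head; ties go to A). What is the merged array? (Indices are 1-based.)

[3, 8, 10, 12, 15, 16, 18, 18, 21, 22, 25, 27, 28, 31]

i=1 j=1: A[i]=3<=B[j]=10 take 3, i++
i=2 j=1: A[i]=8<=B[j]=10 take 8, i++
i=3 j=1: A[i]=15>B[j]=10 take 10, j++
i=3 j=2: A[i]=15>B[j]=12 take 12, j++
i=3 j=3: A[i]=15<=B[j]=18 take 15, i++
i=4 j=3: A[i]=16<=B[j]=18 take 16, i++
i=5 j=3: A[i]=18<=B[j]=18 take 18, i++
i=6 j=3: A[i]=25>B[j]=18 take 18, j++
i=6 j=4: A[i]=25>B[j]=21 take 21, j++
i=6 j=5: A[i]=25>B[j]=22 take 22, j++
i=6 j=6: A[i]=25<=B[j]=28 take 25, i++
i=7 j=6: A[i]=27<=B[j]=28 take 27, i++
i=8 j=6: A[i]=31>B[j]=28 take 28, j++
i=8 j=7: B done, take A[i]=31, i++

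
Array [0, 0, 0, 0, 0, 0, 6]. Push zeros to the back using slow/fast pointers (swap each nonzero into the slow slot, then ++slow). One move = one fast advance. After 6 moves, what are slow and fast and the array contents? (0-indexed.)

(s=0,f=0) a[fast]=0 → fast++
(s=0,f=1) a[fast]=0 → fast++
(s=0,f=2) a[fast]=0 → fast++
(s=0,f=3) a[fast]=0 → fast++
(s=0,f=4) a[fast]=0 → fast++
(s=0,f=5) a[fast]=0 → fast++

slow=0, fast=6, a=[0, 0, 0, 0, 0, 0, 6]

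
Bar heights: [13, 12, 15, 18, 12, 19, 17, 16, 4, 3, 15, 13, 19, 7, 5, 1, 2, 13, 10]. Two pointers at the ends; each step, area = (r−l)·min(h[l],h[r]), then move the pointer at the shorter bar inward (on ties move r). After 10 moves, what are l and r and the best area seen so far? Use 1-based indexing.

l=1 r=19: min(13,10)*18=180 best=180 *, r--
l=1 r=18: min(13,13)*17=221 best=221 *, r--
l=1 r=17: min(13,2)*16=32 best=221, r--
l=1 r=16: min(13,1)*15=15 best=221, r--
l=1 r=15: min(13,5)*14=70 best=221, r--
l=1 r=14: min(13,7)*13=91 best=221, r--
l=1 r=13: min(13,19)*12=156 best=221, l++
l=2 r=13: min(12,19)*11=132 best=221, l++
l=3 r=13: min(15,19)*10=150 best=221, l++
l=4 r=13: min(18,19)*9=162 best=221, l++

l=5, r=13, best area=221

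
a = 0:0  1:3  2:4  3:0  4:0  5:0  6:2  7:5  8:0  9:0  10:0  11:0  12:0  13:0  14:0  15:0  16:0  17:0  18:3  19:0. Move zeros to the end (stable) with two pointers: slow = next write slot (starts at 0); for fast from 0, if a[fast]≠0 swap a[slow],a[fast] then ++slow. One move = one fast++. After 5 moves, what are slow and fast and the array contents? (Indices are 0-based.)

slow=2, fast=5, a=[3, 4, 0, 0, 0, 0, 2, 5, 0, 0, 0, 0, 0, 0, 0, 0, 0, 0, 3, 0]

(s=0,f=0) a[fast]=0 → fast++
(s=0,f=1) a[fast]=3≠0 swap→a[0]=3 → slow++,fast++
(s=1,f=2) a[fast]=4≠0 swap→a[1]=4 → slow++,fast++
(s=2,f=3) a[fast]=0 → fast++
(s=2,f=4) a[fast]=0 → fast++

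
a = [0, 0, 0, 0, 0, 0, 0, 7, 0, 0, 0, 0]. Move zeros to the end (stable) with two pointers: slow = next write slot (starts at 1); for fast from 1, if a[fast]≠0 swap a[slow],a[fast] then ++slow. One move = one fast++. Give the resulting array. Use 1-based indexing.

(s=1,f=1) a[fast]=0 → fast++
(s=1,f=2) a[fast]=0 → fast++
(s=1,f=3) a[fast]=0 → fast++
(s=1,f=4) a[fast]=0 → fast++
(s=1,f=5) a[fast]=0 → fast++
(s=1,f=6) a[fast]=0 → fast++
(s=1,f=7) a[fast]=0 → fast++
(s=1,f=8) a[fast]=7≠0 swap→a[1]=7 → slow++,fast++
(s=2,f=9) a[fast]=0 → fast++
(s=2,f=10) a[fast]=0 → fast++
(s=2,f=11) a[fast]=0 → fast++
(s=2,f=12) a[fast]=0 → fast++

[7, 0, 0, 0, 0, 0, 0, 0, 0, 0, 0, 0]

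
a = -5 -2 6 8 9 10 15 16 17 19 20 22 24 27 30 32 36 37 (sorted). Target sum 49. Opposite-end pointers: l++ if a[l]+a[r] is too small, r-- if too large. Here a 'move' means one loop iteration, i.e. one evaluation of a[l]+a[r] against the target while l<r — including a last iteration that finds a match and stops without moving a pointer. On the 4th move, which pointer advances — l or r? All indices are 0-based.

l=0 r=17: -5+37=32 <49, l++
l=1 r=17: -2+37=35 <49, l++
l=2 r=17: 6+37=43 <49, l++
l=3 r=17: 8+37=45 <49, l++

l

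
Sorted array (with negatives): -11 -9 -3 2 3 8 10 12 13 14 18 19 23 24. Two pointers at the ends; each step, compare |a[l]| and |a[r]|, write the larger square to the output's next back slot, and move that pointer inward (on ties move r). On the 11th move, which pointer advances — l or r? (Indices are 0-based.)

[0,13] |-11|<=|24| out[13]=576 → r--
[0,12] |-11|<=|23| out[12]=529 → r--
[0,11] |-11|<=|19| out[11]=361 → r--
[0,10] |-11|<=|18| out[10]=324 → r--
[0,9] |-11|<=|14| out[9]=196 → r--
[0,8] |-11|<=|13| out[8]=169 → r--
[0,7] |-11|<=|12| out[7]=144 → r--
[0,6] |-11|>|10| out[6]=121 → l++
[1,6] |-9|<=|10| out[5]=100 → r--
[1,5] |-9|>|8| out[4]=81 → l++
[2,5] |-3|<=|8| out[3]=64 → r--

r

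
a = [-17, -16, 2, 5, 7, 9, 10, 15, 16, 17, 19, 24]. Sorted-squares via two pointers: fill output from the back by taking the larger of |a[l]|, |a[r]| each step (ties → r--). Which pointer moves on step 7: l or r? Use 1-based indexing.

[1,12] |-17|<=|24| out[12]=576 → r--
[1,11] |-17|<=|19| out[11]=361 → r--
[1,10] |-17|<=|17| out[10]=289 → r--
[1,9] |-17|>|16| out[9]=289 → l++
[2,9] |-16|<=|16| out[8]=256 → r--
[2,8] |-16|>|15| out[7]=256 → l++
[3,8] |2|<=|15| out[6]=225 → r--

r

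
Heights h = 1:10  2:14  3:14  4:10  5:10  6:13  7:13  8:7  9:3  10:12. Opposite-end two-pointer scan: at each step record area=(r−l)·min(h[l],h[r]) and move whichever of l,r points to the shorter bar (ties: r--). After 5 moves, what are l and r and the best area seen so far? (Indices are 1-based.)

l=1 r=10: min(10,12)*9=90 best=90 *, l++
l=2 r=10: min(14,12)*8=96 best=96 *, r--
l=2 r=9: min(14,3)*7=21 best=96, r--
l=2 r=8: min(14,7)*6=42 best=96, r--
l=2 r=7: min(14,13)*5=65 best=96, r--

l=2, r=6, best area=96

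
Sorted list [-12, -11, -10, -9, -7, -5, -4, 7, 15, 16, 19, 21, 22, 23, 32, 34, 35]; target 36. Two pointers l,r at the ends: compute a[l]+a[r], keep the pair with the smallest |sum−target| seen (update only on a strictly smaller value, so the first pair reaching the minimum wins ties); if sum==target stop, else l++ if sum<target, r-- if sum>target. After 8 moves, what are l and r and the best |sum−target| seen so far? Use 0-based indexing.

l=7, r=15, best |Δ|=5

[0,16] -12+35=23 d=13 * → l++
[1,16] -11+35=24 d=12 * → l++
[2,16] -10+35=25 d=11 * → l++
[3,16] -9+35=26 d=10 * → l++
[4,16] -7+35=28 d=8 * → l++
[5,16] -5+35=30 d=6 * → l++
[6,16] -4+35=31 d=5 * → l++
[7,16] 7+35=42 d=6 → r--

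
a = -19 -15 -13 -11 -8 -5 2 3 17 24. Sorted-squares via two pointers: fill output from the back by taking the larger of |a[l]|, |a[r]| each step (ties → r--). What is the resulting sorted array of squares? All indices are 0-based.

[0,9] |-19|<=|24| out[9]=576 → r--
[0,8] |-19|>|17| out[8]=361 → l++
[1,8] |-15|<=|17| out[7]=289 → r--
[1,7] |-15|>|3| out[6]=225 → l++
[2,7] |-13|>|3| out[5]=169 → l++
[3,7] |-11|>|3| out[4]=121 → l++
[4,7] |-8|>|3| out[3]=64 → l++
[5,7] |-5|>|3| out[2]=25 → l++
[6,7] |2|<=|3| out[1]=9 → r--
[6,6] |2|<=|2| out[0]=4 → r--

[4, 9, 25, 64, 121, 169, 225, 289, 361, 576]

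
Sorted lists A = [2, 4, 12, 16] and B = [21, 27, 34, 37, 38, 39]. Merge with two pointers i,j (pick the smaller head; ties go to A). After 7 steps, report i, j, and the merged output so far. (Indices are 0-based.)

i=4, j=3, merged so far=[2, 4, 12, 16, 21, 27, 34]

i=0 j=0: A[i]=2<=B[j]=21 take 2, i++
i=1 j=0: A[i]=4<=B[j]=21 take 4, i++
i=2 j=0: A[i]=12<=B[j]=21 take 12, i++
i=3 j=0: A[i]=16<=B[j]=21 take 16, i++
i=4 j=0: A done, take B[j]=21, j++
i=4 j=1: A done, take B[j]=27, j++
i=4 j=2: A done, take B[j]=34, j++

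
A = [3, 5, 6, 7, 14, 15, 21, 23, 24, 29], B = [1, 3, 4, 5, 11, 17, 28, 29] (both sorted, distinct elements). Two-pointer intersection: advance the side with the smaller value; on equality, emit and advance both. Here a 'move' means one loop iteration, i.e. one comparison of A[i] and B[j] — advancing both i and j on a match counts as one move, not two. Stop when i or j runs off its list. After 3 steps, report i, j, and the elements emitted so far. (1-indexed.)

i=2, j=4, emitted=[3]

[i=1,j=1] 3>1 → j++
[i=1,j=2] 3==3 emit → i++,j++
[i=2,j=3] 5>4 → j++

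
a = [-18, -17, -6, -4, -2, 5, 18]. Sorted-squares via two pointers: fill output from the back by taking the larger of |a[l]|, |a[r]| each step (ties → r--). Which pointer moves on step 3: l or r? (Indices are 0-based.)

l

l=0 r=6: |-18|<=|18| out[6]=324, r--
l=0 r=5: |-18|>|5| out[5]=324, l++
l=1 r=5: |-17|>|5| out[4]=289, l++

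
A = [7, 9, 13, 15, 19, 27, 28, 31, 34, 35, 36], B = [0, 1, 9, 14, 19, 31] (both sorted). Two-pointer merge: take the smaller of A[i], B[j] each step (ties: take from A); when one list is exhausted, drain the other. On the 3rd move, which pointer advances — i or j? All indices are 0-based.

i

i=0 j=0: A[i]=7>B[j]=0 take 0, j++
i=0 j=1: A[i]=7>B[j]=1 take 1, j++
i=0 j=2: A[i]=7<=B[j]=9 take 7, i++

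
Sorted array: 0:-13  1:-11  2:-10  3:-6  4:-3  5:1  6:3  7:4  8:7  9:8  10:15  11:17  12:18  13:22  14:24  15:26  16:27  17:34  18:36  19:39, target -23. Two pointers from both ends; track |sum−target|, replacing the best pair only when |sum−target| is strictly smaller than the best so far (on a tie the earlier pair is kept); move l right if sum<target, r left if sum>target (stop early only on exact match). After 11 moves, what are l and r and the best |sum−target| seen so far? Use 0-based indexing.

l=0, r=8, best |Δ|=18

[0,19] -13+39=26 d=49 * → r--
[0,18] -13+36=23 d=46 * → r--
[0,17] -13+34=21 d=44 * → r--
[0,16] -13+27=14 d=37 * → r--
[0,15] -13+26=13 d=36 * → r--
[0,14] -13+24=11 d=34 * → r--
[0,13] -13+22=9 d=32 * → r--
[0,12] -13+18=5 d=28 * → r--
[0,11] -13+17=4 d=27 * → r--
[0,10] -13+15=2 d=25 * → r--
[0,9] -13+8=-5 d=18 * → r--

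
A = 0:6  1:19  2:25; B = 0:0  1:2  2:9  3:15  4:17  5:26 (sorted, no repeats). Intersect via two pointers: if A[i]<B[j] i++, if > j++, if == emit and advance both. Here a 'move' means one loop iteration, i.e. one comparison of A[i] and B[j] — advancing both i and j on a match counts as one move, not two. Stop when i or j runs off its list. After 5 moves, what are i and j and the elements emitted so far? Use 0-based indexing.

i=1, j=4, emitted=[]

[i=0,j=0] 6>0 → j++
[i=0,j=1] 6>2 → j++
[i=0,j=2] 6<9 → i++
[i=1,j=2] 19>9 → j++
[i=1,j=3] 19>15 → j++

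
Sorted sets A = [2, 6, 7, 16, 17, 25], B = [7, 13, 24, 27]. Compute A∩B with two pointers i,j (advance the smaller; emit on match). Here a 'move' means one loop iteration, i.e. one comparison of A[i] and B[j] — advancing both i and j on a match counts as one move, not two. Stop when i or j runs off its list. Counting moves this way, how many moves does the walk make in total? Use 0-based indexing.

i=0 j=0: 2<7, i++
i=1 j=0: 6<7, i++
i=2 j=0: 7==7 emit, i++,j++
i=3 j=1: 16>13, j++
i=3 j=2: 16<24, i++
i=4 j=2: 17<24, i++
i=5 j=2: 25>24, j++
i=5 j=3: 25<27, i++

8 moves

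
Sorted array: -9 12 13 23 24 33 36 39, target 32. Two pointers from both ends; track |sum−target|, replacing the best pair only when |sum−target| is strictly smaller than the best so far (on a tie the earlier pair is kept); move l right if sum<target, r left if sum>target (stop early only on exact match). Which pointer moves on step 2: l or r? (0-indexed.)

r

l=0 r=7: -9+39=30 d=2 *, l++
l=1 r=7: 12+39=51 d=19, r--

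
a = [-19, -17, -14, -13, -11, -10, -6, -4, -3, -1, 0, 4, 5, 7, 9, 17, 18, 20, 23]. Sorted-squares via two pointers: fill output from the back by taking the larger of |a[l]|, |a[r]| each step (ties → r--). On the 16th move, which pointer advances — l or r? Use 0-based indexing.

l

[0,18] |-19|<=|23| out[18]=529 → r--
[0,17] |-19|<=|20| out[17]=400 → r--
[0,16] |-19|>|18| out[16]=361 → l++
[1,16] |-17|<=|18| out[15]=324 → r--
[1,15] |-17|<=|17| out[14]=289 → r--
[1,14] |-17|>|9| out[13]=289 → l++
[2,14] |-14|>|9| out[12]=196 → l++
[3,14] |-13|>|9| out[11]=169 → l++
[4,14] |-11|>|9| out[10]=121 → l++
[5,14] |-10|>|9| out[9]=100 → l++
[6,14] |-6|<=|9| out[8]=81 → r--
[6,13] |-6|<=|7| out[7]=49 → r--
[6,12] |-6|>|5| out[6]=36 → l++
[7,12] |-4|<=|5| out[5]=25 → r--
[7,11] |-4|<=|4| out[4]=16 → r--
[7,10] |-4|>|0| out[3]=16 → l++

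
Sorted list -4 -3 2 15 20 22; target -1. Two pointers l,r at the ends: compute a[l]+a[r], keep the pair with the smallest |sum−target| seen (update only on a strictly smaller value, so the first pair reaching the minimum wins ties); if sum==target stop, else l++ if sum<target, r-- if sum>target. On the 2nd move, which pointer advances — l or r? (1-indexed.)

[1,6] -4+22=18 d=19 * → r--
[1,5] -4+20=16 d=17 * → r--

r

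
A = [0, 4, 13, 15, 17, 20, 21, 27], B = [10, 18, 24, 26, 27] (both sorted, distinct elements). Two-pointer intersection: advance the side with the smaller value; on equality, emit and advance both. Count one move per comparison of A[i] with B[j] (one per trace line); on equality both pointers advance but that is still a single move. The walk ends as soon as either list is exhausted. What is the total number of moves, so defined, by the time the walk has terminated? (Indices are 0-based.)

[i=0,j=0] 0<10 → i++
[i=1,j=0] 4<10 → i++
[i=2,j=0] 13>10 → j++
[i=2,j=1] 13<18 → i++
[i=3,j=1] 15<18 → i++
[i=4,j=1] 17<18 → i++
[i=5,j=1] 20>18 → j++
[i=5,j=2] 20<24 → i++
[i=6,j=2] 21<24 → i++
[i=7,j=2] 27>24 → j++
[i=7,j=3] 27>26 → j++
[i=7,j=4] 27==27 emit → i++,j++

12 moves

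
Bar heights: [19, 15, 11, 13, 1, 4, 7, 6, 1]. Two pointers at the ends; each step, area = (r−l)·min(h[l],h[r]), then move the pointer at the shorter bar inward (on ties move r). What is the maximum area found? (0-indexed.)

l=0 r=8: min(19,1)*8=8 best=8 *, r--
l=0 r=7: min(19,6)*7=42 best=42 *, r--
l=0 r=6: min(19,7)*6=42 best=42, r--
l=0 r=5: min(19,4)*5=20 best=42, r--
l=0 r=4: min(19,1)*4=4 best=42, r--
l=0 r=3: min(19,13)*3=39 best=42, r--
l=0 r=2: min(19,11)*2=22 best=42, r--
l=0 r=1: min(19,15)*1=15 best=42, r--

max area = 42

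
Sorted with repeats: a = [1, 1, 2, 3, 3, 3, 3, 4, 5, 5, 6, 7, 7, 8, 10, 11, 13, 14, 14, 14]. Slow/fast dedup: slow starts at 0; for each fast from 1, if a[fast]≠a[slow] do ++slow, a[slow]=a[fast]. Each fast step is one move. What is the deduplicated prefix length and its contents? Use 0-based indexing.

slow=0 fast=1: a[fast]=1=a[slow] dup, fast++
slow=0 fast=2: a[fast]=2≠a[slow]=1 write a[1]=2, slow++,fast++
slow=1 fast=3: a[fast]=3≠a[slow]=2 write a[2]=3, slow++,fast++
slow=2 fast=4: a[fast]=3=a[slow] dup, fast++
slow=2 fast=5: a[fast]=3=a[slow] dup, fast++
slow=2 fast=6: a[fast]=3=a[slow] dup, fast++
slow=2 fast=7: a[fast]=4≠a[slow]=3 write a[3]=4, slow++,fast++
slow=3 fast=8: a[fast]=5≠a[slow]=4 write a[4]=5, slow++,fast++
slow=4 fast=9: a[fast]=5=a[slow] dup, fast++
slow=4 fast=10: a[fast]=6≠a[slow]=5 write a[5]=6, slow++,fast++
slow=5 fast=11: a[fast]=7≠a[slow]=6 write a[6]=7, slow++,fast++
slow=6 fast=12: a[fast]=7=a[slow] dup, fast++
slow=6 fast=13: a[fast]=8≠a[slow]=7 write a[7]=8, slow++,fast++
slow=7 fast=14: a[fast]=10≠a[slow]=8 write a[8]=10, slow++,fast++
slow=8 fast=15: a[fast]=11≠a[slow]=10 write a[9]=11, slow++,fast++
slow=9 fast=16: a[fast]=13≠a[slow]=11 write a[10]=13, slow++,fast++
slow=10 fast=17: a[fast]=14≠a[slow]=13 write a[11]=14, slow++,fast++
slow=11 fast=18: a[fast]=14=a[slow] dup, fast++
slow=11 fast=19: a[fast]=14=a[slow] dup, fast++

length 12; prefix = [1, 2, 3, 4, 5, 6, 7, 8, 10, 11, 13, 14]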